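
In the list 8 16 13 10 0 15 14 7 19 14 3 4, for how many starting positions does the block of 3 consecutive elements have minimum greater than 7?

2

(8, 16, 13) → min 8  > 7 ✓
(16, 13, 10) → min 10  > 7 ✓
(13, 10, 0) → min 0
(10, 0, 15) → min 0
(0, 15, 14) → min 0
(15, 14, 7) → min 7
(14, 7, 19) → min 7
(7, 19, 14) → min 7
(19, 14, 3) → min 3
(14, 3, 4) → min 3
2 windows satisfy the condition.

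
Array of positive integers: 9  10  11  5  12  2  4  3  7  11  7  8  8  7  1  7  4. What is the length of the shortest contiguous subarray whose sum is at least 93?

add 9: running sum 9 < 93
add 10: running sum 19 < 93
add 11: running sum 30 < 93
add 5: running sum 35 < 93
add 12: running sum 47 < 93
add 2: running sum 49 < 93
add 4: running sum 53 < 93
add 3: running sum 56 < 93
add 7: running sum 63 < 93
add 11: running sum 74 < 93
add 7: running sum 81 < 93
add 8: running sum 89 < 93
end 12: [9, 10, 11, 5, 12, 2, 4, 3, 7, 11, 7, 8, 8] sum 97, len 13
end 13: [10, 11, 5, 12, 2, 4, 3, 7, 11, 7, 8, 8, 7] sum 95, len 13
end 14: [10, 11, 5, 12, 2, 4, 3, 7, 11, 7, 8, 8, 7, 1] sum 96, len 14
end 15: [11, 5, 12, 2, 4, 3, 7, 11, 7, 8, 8, 7, 1, 7] sum 93, len 14
end 16: [11, 5, 12, 2, 4, 3, 7, 11, 7, 8, 8, 7, 1, 7, 4] sum 97, len 15
Shortest qualifying length: 13.

13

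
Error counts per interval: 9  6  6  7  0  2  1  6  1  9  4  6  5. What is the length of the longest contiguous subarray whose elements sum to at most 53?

12

add 9: [9] sum 9, len 1
add 6: [9, 6] sum 15, len 2
add 6: [9, 6, 6] sum 21, len 3
add 7: [9, 6, 6, 7] sum 28, len 4
add 0: [9, 6, 6, 7, 0] sum 28, len 5
add 2: [9, 6, 6, 7, 0, 2] sum 30, len 6
add 1: [9, 6, 6, 7, 0, 2, 1] sum 31, len 7
add 6: [9, 6, 6, 7, 0, 2, 1, 6] sum 37, len 8
add 1: [9, 6, 6, 7, 0, 2, 1, 6, 1] sum 38, len 9
add 9: [9, 6, 6, 7, 0, 2, 1, 6, 1, 9] sum 47, len 10
add 4: [9, 6, 6, 7, 0, 2, 1, 6, 1, 9, 4] sum 51, len 11
add 6: [6, 6, 7, 0, 2, 1, 6, 1, 9, 4, 6] sum 48, len 11
add 5: [6, 6, 7, 0, 2, 1, 6, 1, 9, 4, 6, 5] sum 53, len 12
Longest length seen: 12.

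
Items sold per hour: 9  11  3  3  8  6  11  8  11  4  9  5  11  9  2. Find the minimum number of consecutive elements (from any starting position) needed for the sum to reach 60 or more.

add 9: running sum 9 < 60
add 11: running sum 20 < 60
add 3: running sum 23 < 60
add 3: running sum 26 < 60
add 8: running sum 34 < 60
add 6: running sum 40 < 60
add 11: running sum 51 < 60
add 8: running sum 59 < 60
add 11: shortest ending here [11, 3, 3, 8, 6, 11, 8, 11] sum 61, len 8
add 4: shortest ending here [11, 3, 3, 8, 6, 11, 8, 11, 4] sum 65, len 9
add 9: shortest ending here [3, 8, 6, 11, 8, 11, 4, 9] sum 60, len 8
add 5: shortest ending here [8, 6, 11, 8, 11, 4, 9, 5] sum 62, len 8
add 11: shortest ending here [6, 11, 8, 11, 4, 9, 5, 11] sum 65, len 8
add 9: shortest ending here [11, 8, 11, 4, 9, 5, 11, 9] sum 68, len 8
add 2: shortest ending here [11, 8, 11, 4, 9, 5, 11, 9, 2] sum 70, len 9
Shortest qualifying length: 8.

8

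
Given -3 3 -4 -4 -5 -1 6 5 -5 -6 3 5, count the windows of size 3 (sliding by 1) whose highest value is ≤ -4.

-3 3 -4 → max 3
3 -4 -4 → max 3
-4 -4 -5 → max -4  ≤ -4 ✓
-4 -5 -1 → max -1
-5 -1 6 → max 6
-1 6 5 → max 6
6 5 -5 → max 6
5 -5 -6 → max 5
-5 -6 3 → max 3
-6 3 5 → max 5
1 window satisfy the condition.

1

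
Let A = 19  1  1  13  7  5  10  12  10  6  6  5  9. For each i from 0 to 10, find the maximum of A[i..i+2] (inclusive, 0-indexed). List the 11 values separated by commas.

19 1 1 → max 19
1 1 13 → max 13
1 13 7 → max 13
13 7 5 → max 13
7 5 10 → max 10
5 10 12 → max 12
10 12 10 → max 12
12 10 6 → max 12
10 6 6 → max 10
6 6 5 → max 6
6 5 9 → max 9

19, 13, 13, 13, 10, 12, 12, 12, 10, 6, 9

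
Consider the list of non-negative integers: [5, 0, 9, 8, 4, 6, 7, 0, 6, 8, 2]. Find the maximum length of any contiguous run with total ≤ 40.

8

Extend to the right; shrink from the left whenever the sum exceeds 40:
add 5: [5] sum 5, len 1
add 0: [5, 0] sum 5, len 2
add 9: [5, 0, 9] sum 14, len 3
add 8: [5, 0, 9, 8] sum 22, len 4
add 4: [5, 0, 9, 8, 4] sum 26, len 5
add 6: [5, 0, 9, 8, 4, 6] sum 32, len 6
add 7: [5, 0, 9, 8, 4, 6, 7] sum 39, len 7
add 0: [5, 0, 9, 8, 4, 6, 7, 0] sum 39, len 8
add 6: [0, 9, 8, 4, 6, 7, 0, 6] sum 40, len 8
add 8: [8, 4, 6, 7, 0, 6, 8] sum 39, len 7
add 2: [4, 6, 7, 0, 6, 8, 2] sum 33, len 7
Longest length seen: 8.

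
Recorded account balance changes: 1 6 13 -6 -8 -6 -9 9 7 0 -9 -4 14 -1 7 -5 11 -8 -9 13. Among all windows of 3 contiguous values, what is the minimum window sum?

-23

(1, 6, 13) → sum 20
(6, 13, -6) → sum 13
(13, -6, -8) → sum -1
(-6, -8, -6) → sum -20
(-8, -6, -9) → sum -23
(-6, -9, 9) → sum -6
(-9, 9, 7) → sum 7
(9, 7, 0) → sum 16
(7, 0, -9) → sum -2
(0, -9, -4) → sum -13
(-9, -4, 14) → sum 1
(-4, 14, -1) → sum 9
(14, -1, 7) → sum 20
(-1, 7, -5) → sum 1
(7, -5, 11) → sum 13
(-5, 11, -8) → sum -2
(11, -8, -9) → sum -6
(-8, -9, 13) → sum -4
Minimum of these is -23.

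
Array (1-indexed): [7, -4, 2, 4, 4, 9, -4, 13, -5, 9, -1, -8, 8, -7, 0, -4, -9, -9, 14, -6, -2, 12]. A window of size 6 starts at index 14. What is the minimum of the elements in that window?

-9

Elements at indices 14..19: -7, 0, -4, -9, -9, 14
min(-7, 0, -4, -9, -9, 14) = -9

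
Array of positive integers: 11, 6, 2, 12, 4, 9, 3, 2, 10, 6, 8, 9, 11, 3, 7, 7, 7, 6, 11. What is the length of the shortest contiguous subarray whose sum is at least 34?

4

add 11: running sum 11 < 34
add 6: running sum 17 < 34
add 2: running sum 19 < 34
add 12: running sum 31 < 34
add 4: shortest ending here [11, 6, 2, 12, 4] sum 35, len 5
add 9: shortest ending here [11, 6, 2, 12, 4, 9] sum 44, len 6
add 3: shortest ending here [6, 2, 12, 4, 9, 3] sum 36, len 6
add 2: shortest ending here [6, 2, 12, 4, 9, 3, 2] sum 38, len 7
add 10: shortest ending here [12, 4, 9, 3, 2, 10] sum 40, len 6
add 6: shortest ending here [4, 9, 3, 2, 10, 6] sum 34, len 6
add 8: shortest ending here [9, 3, 2, 10, 6, 8] sum 38, len 6
add 9: shortest ending here [2, 10, 6, 8, 9] sum 35, len 5
add 11: shortest ending here [6, 8, 9, 11] sum 34, len 4
add 3: shortest ending here [6, 8, 9, 11, 3] sum 37, len 5
add 7: shortest ending here [8, 9, 11, 3, 7] sum 38, len 5
add 7: shortest ending here [9, 11, 3, 7, 7] sum 37, len 5
add 7: shortest ending here [11, 3, 7, 7, 7] sum 35, len 5
add 6: shortest ending here [11, 3, 7, 7, 7, 6] sum 41, len 6
add 11: shortest ending here [7, 7, 7, 6, 11] sum 38, len 5
Shortest qualifying length: 4.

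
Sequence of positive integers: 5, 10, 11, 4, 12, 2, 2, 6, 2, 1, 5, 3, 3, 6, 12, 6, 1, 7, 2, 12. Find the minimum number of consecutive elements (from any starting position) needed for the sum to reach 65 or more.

add 5: running sum 5 < 65
add 10: running sum 15 < 65
add 11: running sum 26 < 65
add 4: running sum 30 < 65
add 12: running sum 42 < 65
add 2: running sum 44 < 65
add 2: running sum 46 < 65
add 6: running sum 52 < 65
add 2: running sum 54 < 65
add 1: running sum 55 < 65
add 5: running sum 60 < 65
add 3: running sum 63 < 65
end 12: [5, 10, 11, 4, 12, 2, 2, 6, 2, 1, 5, 3, 3] sum 66, len 13
end 13: [10, 11, 4, 12, 2, 2, 6, 2, 1, 5, 3, 3, 6] sum 67, len 13
end 14: [11, 4, 12, 2, 2, 6, 2, 1, 5, 3, 3, 6, 12] sum 69, len 13
end 15: [11, 4, 12, 2, 2, 6, 2, 1, 5, 3, 3, 6, 12, 6] sum 75, len 14
end 16: [4, 12, 2, 2, 6, 2, 1, 5, 3, 3, 6, 12, 6, 1] sum 65, len 14
end 17: [12, 2, 2, 6, 2, 1, 5, 3, 3, 6, 12, 6, 1, 7] sum 68, len 14
end 18: [12, 2, 2, 6, 2, 1, 5, 3, 3, 6, 12, 6, 1, 7, 2] sum 70, len 15
end 19: [6, 2, 1, 5, 3, 3, 6, 12, 6, 1, 7, 2, 12] sum 66, len 13
Shortest qualifying length: 13.

13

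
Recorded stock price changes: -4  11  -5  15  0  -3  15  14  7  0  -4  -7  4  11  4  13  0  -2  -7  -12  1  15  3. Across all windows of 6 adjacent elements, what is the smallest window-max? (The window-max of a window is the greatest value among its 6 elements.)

Window maxs for each of the 18 positions:
-4 11 -5 15 0 -3 → max 15
11 -5 15 0 -3 15 → max 15
-5 15 0 -3 15 14 → max 15
15 0 -3 15 14 7 → max 15
0 -3 15 14 7 0 → max 15
-3 15 14 7 0 -4 → max 15
15 14 7 0 -4 -7 → max 15
14 7 0 -4 -7 4 → max 14
7 0 -4 -7 4 11 → max 11
0 -4 -7 4 11 4 → max 11
-4 -7 4 11 4 13 → max 13
-7 4 11 4 13 0 → max 13
4 11 4 13 0 -2 → max 13
11 4 13 0 -2 -7 → max 13
4 13 0 -2 -7 -12 → max 13
13 0 -2 -7 -12 1 → max 13
0 -2 -7 -12 1 15 → max 15
-2 -7 -12 1 15 3 → max 15
Smallest of these is 11.

11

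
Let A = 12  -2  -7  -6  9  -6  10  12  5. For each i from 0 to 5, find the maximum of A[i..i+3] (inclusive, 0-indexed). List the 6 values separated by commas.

12, 9, 9, 10, 12, 12

Sliding a size-4 window across the 9 values:
12 -2 -7 -6 → max 12
-2 -7 -6 9 → max 9
-7 -6 9 -6 → max 9
-6 9 -6 10 → max 10
9 -6 10 12 → max 12
-6 10 12 5 → max 12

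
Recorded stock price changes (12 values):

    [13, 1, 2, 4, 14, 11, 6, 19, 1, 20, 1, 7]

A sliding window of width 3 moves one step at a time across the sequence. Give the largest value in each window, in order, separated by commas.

[13, 1, 2] → max 13
[1, 2, 4] → max 4
[2, 4, 14] → max 14
[4, 14, 11] → max 14
[14, 11, 6] → max 14
[11, 6, 19] → max 19
[6, 19, 1] → max 19
[19, 1, 20] → max 20
[1, 20, 1] → max 20
[20, 1, 7] → max 20

13, 4, 14, 14, 14, 19, 19, 20, 20, 20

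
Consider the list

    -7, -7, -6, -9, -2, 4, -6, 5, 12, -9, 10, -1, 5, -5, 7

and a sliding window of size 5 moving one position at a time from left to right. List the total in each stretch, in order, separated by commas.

(-7, -7, -6, -9, -2) → sum -31
(-7, -6, -9, -2, 4) → sum -20
(-6, -9, -2, 4, -6) → sum -19
(-9, -2, 4, -6, 5) → sum -8
(-2, 4, -6, 5, 12) → sum 13
(4, -6, 5, 12, -9) → sum 6
(-6, 5, 12, -9, 10) → sum 12
(5, 12, -9, 10, -1) → sum 17
(12, -9, 10, -1, 5) → sum 17
(-9, 10, -1, 5, -5) → sum 0
(10, -1, 5, -5, 7) → sum 16

-31, -20, -19, -8, 13, 6, 12, 17, 17, 0, 16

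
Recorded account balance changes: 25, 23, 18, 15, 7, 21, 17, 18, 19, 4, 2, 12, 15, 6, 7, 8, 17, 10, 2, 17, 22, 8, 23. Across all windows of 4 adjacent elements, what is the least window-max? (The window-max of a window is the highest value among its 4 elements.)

Each size-4 window and its max:
25 23 18 15 → max 25
23 18 15 7 → max 23
18 15 7 21 → max 21
15 7 21 17 → max 21
7 21 17 18 → max 21
21 17 18 19 → max 21
17 18 19 4 → max 19
18 19 4 2 → max 19
19 4 2 12 → max 19
4 2 12 15 → max 15
2 12 15 6 → max 15
12 15 6 7 → max 15
15 6 7 8 → max 15
6 7 8 17 → max 17
7 8 17 10 → max 17
8 17 10 2 → max 17
17 10 2 17 → max 17
10 2 17 22 → max 22
2 17 22 8 → max 22
17 22 8 23 → max 23
Least of these is 15.

15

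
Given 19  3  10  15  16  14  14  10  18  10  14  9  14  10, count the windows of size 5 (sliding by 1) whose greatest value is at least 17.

6

(19, 3, 10, 15, 16) → max 19  ≥ 17 ✓
(3, 10, 15, 16, 14) → max 16
(10, 15, 16, 14, 14) → max 16
(15, 16, 14, 14, 10) → max 16
(16, 14, 14, 10, 18) → max 18  ≥ 17 ✓
(14, 14, 10, 18, 10) → max 18  ≥ 17 ✓
(14, 10, 18, 10, 14) → max 18  ≥ 17 ✓
(10, 18, 10, 14, 9) → max 18  ≥ 17 ✓
(18, 10, 14, 9, 14) → max 18  ≥ 17 ✓
(10, 14, 9, 14, 10) → max 14
6 windows satisfy the condition.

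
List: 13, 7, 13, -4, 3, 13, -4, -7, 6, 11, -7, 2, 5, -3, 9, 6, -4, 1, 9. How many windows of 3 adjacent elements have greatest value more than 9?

9

13 7 13 → max 13  > 9 ✓
7 13 -4 → max 13  > 9 ✓
13 -4 3 → max 13  > 9 ✓
-4 3 13 → max 13  > 9 ✓
3 13 -4 → max 13  > 9 ✓
13 -4 -7 → max 13  > 9 ✓
-4 -7 6 → max 6
-7 6 11 → max 11  > 9 ✓
6 11 -7 → max 11  > 9 ✓
11 -7 2 → max 11  > 9 ✓
-7 2 5 → max 5
2 5 -3 → max 5
5 -3 9 → max 9
-3 9 6 → max 9
9 6 -4 → max 9
6 -4 1 → max 6
-4 1 9 → max 9
9 windows satisfy the condition.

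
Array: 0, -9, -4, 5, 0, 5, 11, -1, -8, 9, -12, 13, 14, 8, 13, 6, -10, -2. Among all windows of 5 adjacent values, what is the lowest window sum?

-8

Each size-5 window and its sum:
[0, -9, -4, 5, 0] → sum -8
[-9, -4, 5, 0, 5] → sum -3
[-4, 5, 0, 5, 11] → sum 17
[5, 0, 5, 11, -1] → sum 20
[0, 5, 11, -1, -8] → sum 7
[5, 11, -1, -8, 9] → sum 16
[11, -1, -8, 9, -12] → sum -1
[-1, -8, 9, -12, 13] → sum 1
[-8, 9, -12, 13, 14] → sum 16
[9, -12, 13, 14, 8] → sum 32
[-12, 13, 14, 8, 13] → sum 36
[13, 14, 8, 13, 6] → sum 54
[14, 8, 13, 6, -10] → sum 31
[8, 13, 6, -10, -2] → sum 15
Lowest of these is -8.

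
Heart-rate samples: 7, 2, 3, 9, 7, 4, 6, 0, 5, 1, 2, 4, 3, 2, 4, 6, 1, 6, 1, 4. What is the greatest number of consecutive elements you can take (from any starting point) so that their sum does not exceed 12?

Extend to the right; shrink from the left whenever the sum exceeds 12:
→ 7: sum 7, len 1
→ 2: sum 9, len 2
→ 3: sum 12, len 3
→ 9 (dropped 7, 2): sum 12, len 2
→ 7 (dropped 3, 9): sum 7, len 1
→ 4: sum 11, len 2
→ 6 (dropped 7): sum 10, len 2
→ 0: sum 10, len 3
→ 5 (dropped 4): sum 11, len 3
→ 1: sum 12, len 4
→ 2 (dropped 6): sum 8, len 4
→ 4: sum 12, len 5
→ 3 (dropped 0, 5): sum 10, len 4
→ 2: sum 12, len 5
→ 4 (dropped 1, 2, 4): sum 9, len 3
→ 6 (dropped 3): sum 12, len 3
→ 1 (dropped 2): sum 11, len 3
→ 6 (dropped 4, 6): sum 7, len 2
→ 1: sum 8, len 3
→ 4: sum 12, len 4
Longest length seen: 5.

5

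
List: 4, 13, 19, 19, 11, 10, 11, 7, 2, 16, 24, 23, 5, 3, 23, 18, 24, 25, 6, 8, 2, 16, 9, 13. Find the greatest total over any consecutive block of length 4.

(4, 13, 19, 19) → sum 55
(13, 19, 19, 11) → sum 62
(19, 19, 11, 10) → sum 59
(19, 11, 10, 11) → sum 51
(11, 10, 11, 7) → sum 39
(10, 11, 7, 2) → sum 30
(11, 7, 2, 16) → sum 36
(7, 2, 16, 24) → sum 49
(2, 16, 24, 23) → sum 65
(16, 24, 23, 5) → sum 68
(24, 23, 5, 3) → sum 55
(23, 5, 3, 23) → sum 54
(5, 3, 23, 18) → sum 49
(3, 23, 18, 24) → sum 68
(23, 18, 24, 25) → sum 90
(18, 24, 25, 6) → sum 73
(24, 25, 6, 8) → sum 63
(25, 6, 8, 2) → sum 41
(6, 8, 2, 16) → sum 32
(8, 2, 16, 9) → sum 35
(2, 16, 9, 13) → sum 40
Greatest of these is 90.

90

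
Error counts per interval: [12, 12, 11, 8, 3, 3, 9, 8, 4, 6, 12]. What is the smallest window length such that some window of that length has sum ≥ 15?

add 12: running sum 12 < 15
end 1: [12, 12] sum 24, len 2
end 2: [12, 11] sum 23, len 2
end 3: [11, 8] sum 19, len 2
end 4: [11, 8, 3] sum 22, len 3
end 5: [11, 8, 3, 3] sum 25, len 4
end 6: [3, 3, 9] sum 15, len 3
end 7: [9, 8] sum 17, len 2
end 8: [9, 8, 4] sum 21, len 3
end 9: [8, 4, 6] sum 18, len 3
end 10: [6, 12] sum 18, len 2
Shortest qualifying length: 2.

2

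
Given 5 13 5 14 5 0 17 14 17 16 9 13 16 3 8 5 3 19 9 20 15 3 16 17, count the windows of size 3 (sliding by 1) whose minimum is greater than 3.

5 13 5 → min 5  > 3 ✓
13 5 14 → min 5  > 3 ✓
5 14 5 → min 5  > 3 ✓
14 5 0 → min 0
5 0 17 → min 0
0 17 14 → min 0
17 14 17 → min 14  > 3 ✓
14 17 16 → min 14  > 3 ✓
17 16 9 → min 9  > 3 ✓
16 9 13 → min 9  > 3 ✓
9 13 16 → min 9  > 3 ✓
13 16 3 → min 3
16 3 8 → min 3
3 8 5 → min 3
8 5 3 → min 3
5 3 19 → min 3
3 19 9 → min 3
19 9 20 → min 9  > 3 ✓
9 20 15 → min 9  > 3 ✓
20 15 3 → min 3
15 3 16 → min 3
3 16 17 → min 3
10 windows satisfy the condition.

10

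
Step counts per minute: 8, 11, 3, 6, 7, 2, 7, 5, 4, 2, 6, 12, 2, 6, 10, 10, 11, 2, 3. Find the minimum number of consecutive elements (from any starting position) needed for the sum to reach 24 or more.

3

Extend right; whenever the sum reaches 24, record the length and shrink from the left:
add 8: running sum 8 < 24
add 11: running sum 19 < 24
add 3: running sum 22 < 24
end 3: [8, 11, 3, 6] sum 28, len 4
end 4: [11, 3, 6, 7] sum 27, len 4
end 5: [11, 3, 6, 7, 2] sum 29, len 5
end 6: [3, 6, 7, 2, 7] sum 25, len 5
end 7: [6, 7, 2, 7, 5] sum 27, len 5
end 8: [7, 2, 7, 5, 4] sum 25, len 5
end 9: [7, 2, 7, 5, 4, 2] sum 27, len 6
end 10: [7, 5, 4, 2, 6] sum 24, len 5
end 11: [4, 2, 6, 12] sum 24, len 4
end 12: [4, 2, 6, 12, 2] sum 26, len 5
end 13: [6, 12, 2, 6] sum 26, len 4
end 14: [12, 2, 6, 10] sum 30, len 4
end 15: [6, 10, 10] sum 26, len 3
end 16: [10, 10, 11] sum 31, len 3
end 17: [10, 10, 11, 2] sum 33, len 4
end 18: [10, 11, 2, 3] sum 26, len 4
Shortest qualifying length: 3.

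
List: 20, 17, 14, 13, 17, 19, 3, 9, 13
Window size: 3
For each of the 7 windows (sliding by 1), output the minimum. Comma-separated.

14, 13, 13, 13, 3, 3, 3

[20, 17, 14] → min 14
[17, 14, 13] → min 13
[14, 13, 17] → min 13
[13, 17, 19] → min 13
[17, 19, 3] → min 3
[19, 3, 9] → min 3
[3, 9, 13] → min 3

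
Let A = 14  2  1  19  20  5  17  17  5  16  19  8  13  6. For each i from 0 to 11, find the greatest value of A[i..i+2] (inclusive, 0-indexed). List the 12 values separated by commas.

14, 19, 20, 20, 20, 17, 17, 17, 19, 19, 19, 13

(14, 2, 1) → max 14
(2, 1, 19) → max 19
(1, 19, 20) → max 20
(19, 20, 5) → max 20
(20, 5, 17) → max 20
(5, 17, 17) → max 17
(17, 17, 5) → max 17
(17, 5, 16) → max 17
(5, 16, 19) → max 19
(16, 19, 8) → max 19
(19, 8, 13) → max 19
(8, 13, 6) → max 13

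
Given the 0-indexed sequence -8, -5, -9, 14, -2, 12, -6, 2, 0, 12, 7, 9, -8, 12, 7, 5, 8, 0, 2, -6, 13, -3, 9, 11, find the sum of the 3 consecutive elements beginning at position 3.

24

Elements at indices 3..5: 14, -2, 12
sum(14, -2, 12) = 24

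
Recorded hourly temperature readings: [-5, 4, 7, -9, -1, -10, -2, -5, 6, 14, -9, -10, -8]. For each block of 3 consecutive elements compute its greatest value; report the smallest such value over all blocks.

(-5, 4, 7) → max 7
(4, 7, -9) → max 7
(7, -9, -1) → max 7
(-9, -1, -10) → max -1
(-1, -10, -2) → max -1
(-10, -2, -5) → max -2
(-2, -5, 6) → max 6
(-5, 6, 14) → max 14
(6, 14, -9) → max 14
(14, -9, -10) → max 14
(-9, -10, -8) → max -8
Smallest of these is -8.

-8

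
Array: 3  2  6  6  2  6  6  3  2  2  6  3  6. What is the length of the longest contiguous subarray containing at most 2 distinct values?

6

Extend right; when distinct count exceeds 2, shrink from the left:
add 3: window [3] (1 distinct), len 1
add 2: window [3, 2] (2 distinct), len 2
add 6: window [2, 6] (2 distinct), len 2
add 6: window [2, 6, 6] (2 distinct), len 3
add 2: window [2, 6, 6, 2] (2 distinct), len 4
add 6: window [2, 6, 6, 2, 6] (2 distinct), len 5
add 6: window [2, 6, 6, 2, 6, 6] (2 distinct), len 6
add 3: window [6, 6, 3] (2 distinct), len 3
add 2: window [3, 2] (2 distinct), len 2
add 2: window [3, 2, 2] (2 distinct), len 3
add 6: window [2, 2, 6] (2 distinct), len 3
add 3: window [6, 3] (2 distinct), len 2
add 6: window [6, 3, 6] (2 distinct), len 3
Longest length with ≤2 distinct: 6.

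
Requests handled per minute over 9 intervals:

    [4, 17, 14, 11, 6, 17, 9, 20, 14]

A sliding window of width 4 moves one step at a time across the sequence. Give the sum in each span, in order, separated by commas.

Sliding a size-4 window across the 9 values:
[4, 17, 14, 11] → sum 46
[17, 14, 11, 6] → sum 48
[14, 11, 6, 17] → sum 48
[11, 6, 17, 9] → sum 43
[6, 17, 9, 20] → sum 52
[17, 9, 20, 14] → sum 60

46, 48, 48, 43, 52, 60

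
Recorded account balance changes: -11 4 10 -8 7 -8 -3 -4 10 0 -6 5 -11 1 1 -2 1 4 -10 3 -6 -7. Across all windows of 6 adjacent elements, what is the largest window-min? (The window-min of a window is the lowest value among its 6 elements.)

-6

Window mins for each of the 17 positions:
(-11, 4, 10, -8, 7, -8) → min -11
(4, 10, -8, 7, -8, -3) → min -8
(10, -8, 7, -8, -3, -4) → min -8
(-8, 7, -8, -3, -4, 10) → min -8
(7, -8, -3, -4, 10, 0) → min -8
(-8, -3, -4, 10, 0, -6) → min -8
(-3, -4, 10, 0, -6, 5) → min -6
(-4, 10, 0, -6, 5, -11) → min -11
(10, 0, -6, 5, -11, 1) → min -11
(0, -6, 5, -11, 1, 1) → min -11
(-6, 5, -11, 1, 1, -2) → min -11
(5, -11, 1, 1, -2, 1) → min -11
(-11, 1, 1, -2, 1, 4) → min -11
(1, 1, -2, 1, 4, -10) → min -10
(1, -2, 1, 4, -10, 3) → min -10
(-2, 1, 4, -10, 3, -6) → min -10
(1, 4, -10, 3, -6, -7) → min -10
Largest of these is -6.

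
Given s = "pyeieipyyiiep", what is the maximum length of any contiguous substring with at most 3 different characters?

add p: window [p] (1 distinct), len 1
add y: window [p, y] (2 distinct), len 2
add e: window [p, y, e] (3 distinct), len 3
add i: window [y, e, i] (3 distinct), len 3
add e: window [y, e, i, e] (3 distinct), len 4
add i: window [y, e, i, e, i] (3 distinct), len 5
add p: window [e, i, e, i, p] (3 distinct), len 5
add y: window [i, p, y] (3 distinct), len 3
add y: window [i, p, y, y] (3 distinct), len 4
add i: window [i, p, y, y, i] (3 distinct), len 5
add i: window [i, p, y, y, i, i] (3 distinct), len 6
add e: window [y, y, i, i, e] (3 distinct), len 5
add p: window [i, i, e, p] (3 distinct), len 4
Longest length with ≤3 distinct: 6.

6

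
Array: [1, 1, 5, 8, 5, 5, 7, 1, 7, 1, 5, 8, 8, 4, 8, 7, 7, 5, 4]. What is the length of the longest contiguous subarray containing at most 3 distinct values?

add 1: window [1] (1 distinct), len 1
add 1: window [1, 1] (1 distinct), len 2
add 5: window [1, 1, 5] (2 distinct), len 3
add 8: window [1, 1, 5, 8] (3 distinct), len 4
add 5: window [1, 1, 5, 8, 5] (3 distinct), len 5
add 5: window [1, 1, 5, 8, 5, 5] (3 distinct), len 6
add 7: window [5, 8, 5, 5, 7] (3 distinct), len 5
add 1: window [5, 5, 7, 1] (3 distinct), len 4
add 7: window [5, 5, 7, 1, 7] (3 distinct), len 5
add 1: window [5, 5, 7, 1, 7, 1] (3 distinct), len 6
add 5: window [5, 5, 7, 1, 7, 1, 5] (3 distinct), len 7
add 8: window [1, 5, 8] (3 distinct), len 3
add 8: window [1, 5, 8, 8] (3 distinct), len 4
add 4: window [5, 8, 8, 4] (3 distinct), len 4
add 8: window [5, 8, 8, 4, 8] (3 distinct), len 5
add 7: window [8, 8, 4, 8, 7] (3 distinct), len 5
add 7: window [8, 8, 4, 8, 7, 7] (3 distinct), len 6
add 5: window [8, 7, 7, 5] (3 distinct), len 4
add 4: window [7, 7, 5, 4] (3 distinct), len 4
Longest length with ≤3 distinct: 7.

7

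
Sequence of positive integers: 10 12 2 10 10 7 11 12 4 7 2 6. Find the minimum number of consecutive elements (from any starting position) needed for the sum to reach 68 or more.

8

add 10: running sum 10 < 68
add 12: running sum 22 < 68
add 2: running sum 24 < 68
add 10: running sum 34 < 68
add 10: running sum 44 < 68
add 7: running sum 51 < 68
add 11: running sum 62 < 68
end 7: [10, 12, 2, 10, 10, 7, 11, 12] sum 74, len 8
end 8: [12, 2, 10, 10, 7, 11, 12, 4] sum 68, len 8
end 9: [12, 2, 10, 10, 7, 11, 12, 4, 7] sum 75, len 9
end 10: [12, 2, 10, 10, 7, 11, 12, 4, 7, 2] sum 77, len 10
end 11: [10, 10, 7, 11, 12, 4, 7, 2, 6] sum 69, len 9
Shortest qualifying length: 8.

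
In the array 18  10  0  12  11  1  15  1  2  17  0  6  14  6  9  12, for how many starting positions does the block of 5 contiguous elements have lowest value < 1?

8

18 10 0 12 11 → min 0  < 1 ✓
10 0 12 11 1 → min 0  < 1 ✓
0 12 11 1 15 → min 0  < 1 ✓
12 11 1 15 1 → min 1
11 1 15 1 2 → min 1
1 15 1 2 17 → min 1
15 1 2 17 0 → min 0  < 1 ✓
1 2 17 0 6 → min 0  < 1 ✓
2 17 0 6 14 → min 0  < 1 ✓
17 0 6 14 6 → min 0  < 1 ✓
0 6 14 6 9 → min 0  < 1 ✓
6 14 6 9 12 → min 6
8 windows satisfy the condition.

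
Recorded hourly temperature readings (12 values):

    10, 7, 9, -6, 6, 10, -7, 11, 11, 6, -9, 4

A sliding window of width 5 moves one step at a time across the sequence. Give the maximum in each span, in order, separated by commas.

10, 10, 10, 11, 11, 11, 11, 11

[10, 7, 9, -6, 6] → max 10
[7, 9, -6, 6, 10] → max 10
[9, -6, 6, 10, -7] → max 10
[-6, 6, 10, -7, 11] → max 11
[6, 10, -7, 11, 11] → max 11
[10, -7, 11, 11, 6] → max 11
[-7, 11, 11, 6, -9] → max 11
[11, 11, 6, -9, 4] → max 11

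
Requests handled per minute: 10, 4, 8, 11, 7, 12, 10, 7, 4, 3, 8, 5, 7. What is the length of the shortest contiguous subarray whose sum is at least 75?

add 10: running sum 10 < 75
add 4: running sum 14 < 75
add 8: running sum 22 < 75
add 11: running sum 33 < 75
add 7: running sum 40 < 75
add 12: running sum 52 < 75
add 10: running sum 62 < 75
add 7: running sum 69 < 75
add 4: running sum 73 < 75
add 3: shortest ending here [10, 4, 8, 11, 7, 12, 10, 7, 4, 3] sum 76, len 10
add 8: shortest ending here [10, 4, 8, 11, 7, 12, 10, 7, 4, 3, 8] sum 84, len 11
add 5: shortest ending here [8, 11, 7, 12, 10, 7, 4, 3, 8, 5] sum 75, len 10
add 7: shortest ending here [8, 11, 7, 12, 10, 7, 4, 3, 8, 5, 7] sum 82, len 11
Shortest qualifying length: 10.

10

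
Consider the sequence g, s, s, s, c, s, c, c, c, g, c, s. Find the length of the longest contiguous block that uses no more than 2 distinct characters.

8

Extend right; when distinct count exceeds 2, shrink from the left:
add g: window [g] (1 distinct), len 1
add s: window [g, s] (2 distinct), len 2
add s: window [g, s, s] (2 distinct), len 3
add s: window [g, s, s, s] (2 distinct), len 4
add c: window [s, s, s, c] (2 distinct), len 4
add s: window [s, s, s, c, s] (2 distinct), len 5
add c: window [s, s, s, c, s, c] (2 distinct), len 6
add c: window [s, s, s, c, s, c, c] (2 distinct), len 7
add c: window [s, s, s, c, s, c, c, c] (2 distinct), len 8
add g: window [c, c, c, g] (2 distinct), len 4
add c: window [c, c, c, g, c] (2 distinct), len 5
add s: window [c, s] (2 distinct), len 2
Longest length with ≤2 distinct: 8.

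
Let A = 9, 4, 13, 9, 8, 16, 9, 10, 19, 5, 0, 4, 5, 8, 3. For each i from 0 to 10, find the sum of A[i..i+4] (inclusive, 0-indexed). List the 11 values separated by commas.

Sliding a size-5 window across the 15 values:
(9, 4, 13, 9, 8) → sum 43
(4, 13, 9, 8, 16) → sum 50
(13, 9, 8, 16, 9) → sum 55
(9, 8, 16, 9, 10) → sum 52
(8, 16, 9, 10, 19) → sum 62
(16, 9, 10, 19, 5) → sum 59
(9, 10, 19, 5, 0) → sum 43
(10, 19, 5, 0, 4) → sum 38
(19, 5, 0, 4, 5) → sum 33
(5, 0, 4, 5, 8) → sum 22
(0, 4, 5, 8, 3) → sum 20

43, 50, 55, 52, 62, 59, 43, 38, 33, 22, 20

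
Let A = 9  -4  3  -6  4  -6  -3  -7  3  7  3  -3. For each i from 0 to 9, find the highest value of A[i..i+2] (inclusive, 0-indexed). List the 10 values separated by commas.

9, 3, 4, 4, 4, -3, 3, 7, 7, 7

(9, -4, 3) → max 9
(-4, 3, -6) → max 3
(3, -6, 4) → max 4
(-6, 4, -6) → max 4
(4, -6, -3) → max 4
(-6, -3, -7) → max -3
(-3, -7, 3) → max 3
(-7, 3, 7) → max 7
(3, 7, 3) → max 7
(7, 3, -3) → max 7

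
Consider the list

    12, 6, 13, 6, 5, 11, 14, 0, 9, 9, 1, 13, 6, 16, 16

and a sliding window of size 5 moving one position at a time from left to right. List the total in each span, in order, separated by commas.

42, 41, 49, 36, 39, 43, 33, 32, 38, 45, 52

(12, 6, 13, 6, 5) → sum 42
(6, 13, 6, 5, 11) → sum 41
(13, 6, 5, 11, 14) → sum 49
(6, 5, 11, 14, 0) → sum 36
(5, 11, 14, 0, 9) → sum 39
(11, 14, 0, 9, 9) → sum 43
(14, 0, 9, 9, 1) → sum 33
(0, 9, 9, 1, 13) → sum 32
(9, 9, 1, 13, 6) → sum 38
(9, 1, 13, 6, 16) → sum 45
(1, 13, 6, 16, 16) → sum 52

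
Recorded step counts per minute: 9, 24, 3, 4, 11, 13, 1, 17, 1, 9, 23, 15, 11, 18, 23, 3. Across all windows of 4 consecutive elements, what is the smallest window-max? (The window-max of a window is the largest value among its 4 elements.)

13

9 24 3 4 → max 24
24 3 4 11 → max 24
3 4 11 13 → max 13
4 11 13 1 → max 13
11 13 1 17 → max 17
13 1 17 1 → max 17
1 17 1 9 → max 17
17 1 9 23 → max 23
1 9 23 15 → max 23
9 23 15 11 → max 23
23 15 11 18 → max 23
15 11 18 23 → max 23
11 18 23 3 → max 23
Smallest of these is 13.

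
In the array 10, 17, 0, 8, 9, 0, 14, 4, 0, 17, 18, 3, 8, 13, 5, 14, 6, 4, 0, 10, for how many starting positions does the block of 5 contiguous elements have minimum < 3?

[10, 17, 0, 8, 9] → min 0  < 3 ✓
[17, 0, 8, 9, 0] → min 0  < 3 ✓
[0, 8, 9, 0, 14] → min 0  < 3 ✓
[8, 9, 0, 14, 4] → min 0  < 3 ✓
[9, 0, 14, 4, 0] → min 0  < 3 ✓
[0, 14, 4, 0, 17] → min 0  < 3 ✓
[14, 4, 0, 17, 18] → min 0  < 3 ✓
[4, 0, 17, 18, 3] → min 0  < 3 ✓
[0, 17, 18, 3, 8] → min 0  < 3 ✓
[17, 18, 3, 8, 13] → min 3
[18, 3, 8, 13, 5] → min 3
[3, 8, 13, 5, 14] → min 3
[8, 13, 5, 14, 6] → min 5
[13, 5, 14, 6, 4] → min 4
[5, 14, 6, 4, 0] → min 0  < 3 ✓
[14, 6, 4, 0, 10] → min 0  < 3 ✓
11 windows satisfy the condition.

11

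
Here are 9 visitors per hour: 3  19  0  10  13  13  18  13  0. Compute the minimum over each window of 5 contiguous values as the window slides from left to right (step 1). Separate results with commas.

0, 0, 0, 10, 0

[3, 19, 0, 10, 13] → min 0
[19, 0, 10, 13, 13] → min 0
[0, 10, 13, 13, 18] → min 0
[10, 13, 13, 18, 13] → min 10
[13, 13, 18, 13, 0] → min 0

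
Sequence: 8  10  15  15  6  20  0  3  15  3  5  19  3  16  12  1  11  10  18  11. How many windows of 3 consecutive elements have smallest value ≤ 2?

6

8 10 15 → min 8
10 15 15 → min 10
15 15 6 → min 6
15 6 20 → min 6
6 20 0 → min 0  ≤ 2 ✓
20 0 3 → min 0  ≤ 2 ✓
0 3 15 → min 0  ≤ 2 ✓
3 15 3 → min 3
15 3 5 → min 3
3 5 19 → min 3
5 19 3 → min 3
19 3 16 → min 3
3 16 12 → min 3
16 12 1 → min 1  ≤ 2 ✓
12 1 11 → min 1  ≤ 2 ✓
1 11 10 → min 1  ≤ 2 ✓
11 10 18 → min 10
10 18 11 → min 10
6 windows satisfy the condition.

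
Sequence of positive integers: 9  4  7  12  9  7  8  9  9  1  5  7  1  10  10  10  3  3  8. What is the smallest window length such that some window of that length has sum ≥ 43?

5

add 9: running sum 9 < 43
add 4: running sum 13 < 43
add 7: running sum 20 < 43
add 12: running sum 32 < 43
add 9: running sum 41 < 43
add 7: shortest ending here [9, 4, 7, 12, 9, 7] sum 48, len 6
add 8: shortest ending here [7, 12, 9, 7, 8] sum 43, len 5
add 9: shortest ending here [12, 9, 7, 8, 9] sum 45, len 5
add 9: shortest ending here [12, 9, 7, 8, 9, 9] sum 54, len 6
add 1: shortest ending here [9, 7, 8, 9, 9, 1] sum 43, len 6
add 5: shortest ending here [9, 7, 8, 9, 9, 1, 5] sum 48, len 7
add 7: shortest ending here [7, 8, 9, 9, 1, 5, 7] sum 46, len 7
add 1: shortest ending here [7, 8, 9, 9, 1, 5, 7, 1] sum 47, len 8
add 10: shortest ending here [8, 9, 9, 1, 5, 7, 1, 10] sum 50, len 8
add 10: shortest ending here [9, 1, 5, 7, 1, 10, 10] sum 43, len 7
add 10: shortest ending here [5, 7, 1, 10, 10, 10] sum 43, len 6
add 3: shortest ending here [5, 7, 1, 10, 10, 10, 3] sum 46, len 7
add 3: shortest ending here [7, 1, 10, 10, 10, 3, 3] sum 44, len 7
add 8: shortest ending here [10, 10, 10, 3, 3, 8] sum 44, len 6
Shortest qualifying length: 5.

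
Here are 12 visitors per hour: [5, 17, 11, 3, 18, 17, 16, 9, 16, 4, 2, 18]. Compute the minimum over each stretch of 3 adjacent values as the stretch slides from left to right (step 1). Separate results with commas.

(5, 17, 11) → min 5
(17, 11, 3) → min 3
(11, 3, 18) → min 3
(3, 18, 17) → min 3
(18, 17, 16) → min 16
(17, 16, 9) → min 9
(16, 9, 16) → min 9
(9, 16, 4) → min 4
(16, 4, 2) → min 2
(4, 2, 18) → min 2

5, 3, 3, 3, 16, 9, 9, 4, 2, 2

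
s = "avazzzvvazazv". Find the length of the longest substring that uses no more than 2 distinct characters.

add a: window [a] (1 distinct), len 1
add v: window [a, v] (2 distinct), len 2
add a: window [a, v, a] (2 distinct), len 3
add z: window [a, z] (2 distinct), len 2
add z: window [a, z, z] (2 distinct), len 3
add z: window [a, z, z, z] (2 distinct), len 4
add v: window [z, z, z, v] (2 distinct), len 4
add v: window [z, z, z, v, v] (2 distinct), len 5
add a: window [v, v, a] (2 distinct), len 3
add z: window [a, z] (2 distinct), len 2
add a: window [a, z, a] (2 distinct), len 3
add z: window [a, z, a, z] (2 distinct), len 4
add v: window [z, v] (2 distinct), len 2
Longest length with ≤2 distinct: 5.

5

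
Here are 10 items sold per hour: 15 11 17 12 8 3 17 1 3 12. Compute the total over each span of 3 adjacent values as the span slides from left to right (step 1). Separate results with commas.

43, 40, 37, 23, 28, 21, 21, 16

[15, 11, 17] → sum 43
[11, 17, 12] → sum 40
[17, 12, 8] → sum 37
[12, 8, 3] → sum 23
[8, 3, 17] → sum 28
[3, 17, 1] → sum 21
[17, 1, 3] → sum 21
[1, 3, 12] → sum 16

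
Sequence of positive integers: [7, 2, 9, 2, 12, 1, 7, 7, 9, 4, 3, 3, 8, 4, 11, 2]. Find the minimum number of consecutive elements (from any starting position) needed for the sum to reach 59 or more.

add 7: running sum 7 < 59
add 2: running sum 9 < 59
add 9: running sum 18 < 59
add 2: running sum 20 < 59
add 12: running sum 32 < 59
add 1: running sum 33 < 59
add 7: running sum 40 < 59
add 7: running sum 47 < 59
add 9: running sum 56 < 59
add 4: shortest ending here [7, 2, 9, 2, 12, 1, 7, 7, 9, 4] sum 60, len 10
add 3: shortest ending here [7, 2, 9, 2, 12, 1, 7, 7, 9, 4, 3] sum 63, len 11
add 3: shortest ending here [2, 9, 2, 12, 1, 7, 7, 9, 4, 3, 3] sum 59, len 11
add 8: shortest ending here [9, 2, 12, 1, 7, 7, 9, 4, 3, 3, 8] sum 65, len 11
add 4: shortest ending here [2, 12, 1, 7, 7, 9, 4, 3, 3, 8, 4] sum 60, len 11
add 11: shortest ending here [12, 1, 7, 7, 9, 4, 3, 3, 8, 4, 11] sum 69, len 11
add 2: shortest ending here [1, 7, 7, 9, 4, 3, 3, 8, 4, 11, 2] sum 59, len 11
Shortest qualifying length: 10.

10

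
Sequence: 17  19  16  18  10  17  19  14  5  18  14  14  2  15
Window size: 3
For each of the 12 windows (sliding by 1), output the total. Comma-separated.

17 19 16 → sum 52
19 16 18 → sum 53
16 18 10 → sum 44
18 10 17 → sum 45
10 17 19 → sum 46
17 19 14 → sum 50
19 14 5 → sum 38
14 5 18 → sum 37
5 18 14 → sum 37
18 14 14 → sum 46
14 14 2 → sum 30
14 2 15 → sum 31

52, 53, 44, 45, 46, 50, 38, 37, 37, 46, 30, 31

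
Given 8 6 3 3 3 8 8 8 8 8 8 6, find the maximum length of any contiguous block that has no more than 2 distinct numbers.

9

[8] 1 distinct, len 1
[8, 6] 2 distinct, len 2
[6, 3] 2 distinct, len 2
[6, 3, 3] 2 distinct, len 3
[6, 3, 3, 3] 2 distinct, len 4
[3, 3, 3, 8] 2 distinct, len 4
[3, 3, 3, 8, 8] 2 distinct, len 5
[3, 3, 3, 8, 8, 8] 2 distinct, len 6
[3, 3, 3, 8, 8, 8, 8] 2 distinct, len 7
[3, 3, 3, 8, 8, 8, 8, 8] 2 distinct, len 8
[3, 3, 3, 8, 8, 8, 8, 8, 8] 2 distinct, len 9
[8, 8, 8, 8, 8, 8, 6] 2 distinct, len 7
Longest length with ≤2 distinct: 9.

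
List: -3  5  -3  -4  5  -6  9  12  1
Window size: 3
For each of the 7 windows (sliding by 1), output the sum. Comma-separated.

-1, -2, -2, -5, 8, 15, 22

Sliding a size-3 window across the 9 values:
[-3, 5, -3] → sum -1
[5, -3, -4] → sum -2
[-3, -4, 5] → sum -2
[-4, 5, -6] → sum -5
[5, -6, 9] → sum 8
[-6, 9, 12] → sum 15
[9, 12, 1] → sum 22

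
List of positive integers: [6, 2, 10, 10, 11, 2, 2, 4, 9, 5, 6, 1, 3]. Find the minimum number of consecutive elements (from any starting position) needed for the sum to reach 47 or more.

7

add 6: running sum 6 < 47
add 2: running sum 8 < 47
add 10: running sum 18 < 47
add 10: running sum 28 < 47
add 11: running sum 39 < 47
add 2: running sum 41 < 47
add 2: running sum 43 < 47
add 4: shortest ending here [6, 2, 10, 10, 11, 2, 2, 4] sum 47, len 8
add 9: shortest ending here [10, 10, 11, 2, 2, 4, 9] sum 48, len 7
add 5: shortest ending here [10, 10, 11, 2, 2, 4, 9, 5] sum 53, len 8
add 6: shortest ending here [10, 11, 2, 2, 4, 9, 5, 6] sum 49, len 8
add 1: shortest ending here [10, 11, 2, 2, 4, 9, 5, 6, 1] sum 50, len 9
add 3: shortest ending here [10, 11, 2, 2, 4, 9, 5, 6, 1, 3] sum 53, len 10
Shortest qualifying length: 7.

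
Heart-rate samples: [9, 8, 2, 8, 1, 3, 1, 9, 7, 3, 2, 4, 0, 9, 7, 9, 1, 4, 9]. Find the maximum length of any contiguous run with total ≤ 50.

add 9: [9] sum 9, len 1
add 8: [9, 8] sum 17, len 2
add 2: [9, 8, 2] sum 19, len 3
add 8: [9, 8, 2, 8] sum 27, len 4
add 1: [9, 8, 2, 8, 1] sum 28, len 5
add 3: [9, 8, 2, 8, 1, 3] sum 31, len 6
add 1: [9, 8, 2, 8, 1, 3, 1] sum 32, len 7
add 9: [9, 8, 2, 8, 1, 3, 1, 9] sum 41, len 8
add 7: [9, 8, 2, 8, 1, 3, 1, 9, 7] sum 48, len 9
add 3: [8, 2, 8, 1, 3, 1, 9, 7, 3] sum 42, len 9
add 2: [8, 2, 8, 1, 3, 1, 9, 7, 3, 2] sum 44, len 10
add 4: [8, 2, 8, 1, 3, 1, 9, 7, 3, 2, 4] sum 48, len 11
add 0: [8, 2, 8, 1, 3, 1, 9, 7, 3, 2, 4, 0] sum 48, len 12
add 9: [2, 8, 1, 3, 1, 9, 7, 3, 2, 4, 0, 9] sum 49, len 12
add 7: [1, 3, 1, 9, 7, 3, 2, 4, 0, 9, 7] sum 46, len 11
add 9: [9, 7, 3, 2, 4, 0, 9, 7, 9] sum 50, len 9
add 1: [7, 3, 2, 4, 0, 9, 7, 9, 1] sum 42, len 9
add 4: [7, 3, 2, 4, 0, 9, 7, 9, 1, 4] sum 46, len 10
add 9: [3, 2, 4, 0, 9, 7, 9, 1, 4, 9] sum 48, len 10
Longest length seen: 12.

12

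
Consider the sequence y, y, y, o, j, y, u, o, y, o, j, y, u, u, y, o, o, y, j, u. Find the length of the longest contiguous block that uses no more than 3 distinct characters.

7

Extend right; when distinct count exceeds 3, shrink from the left:
[y] 1 distinct, len 1
[y, y] 1 distinct, len 2
[y, y, y] 1 distinct, len 3
[y, y, y, o] 2 distinct, len 4
[y, y, y, o, j] 3 distinct, len 5
[y, y, y, o, j, y] 3 distinct, len 6
[j, y, u] 3 distinct, len 3
[y, u, o] 3 distinct, len 3
[y, u, o, y] 3 distinct, len 4
[y, u, o, y, o] 3 distinct, len 5
[o, y, o, j] 3 distinct, len 4
[o, y, o, j, y] 3 distinct, len 5
[j, y, u] 3 distinct, len 3
[j, y, u, u] 3 distinct, len 4
[j, y, u, u, y] 3 distinct, len 5
[y, u, u, y, o] 3 distinct, len 5
[y, u, u, y, o, o] 3 distinct, len 6
[y, u, u, y, o, o, y] 3 distinct, len 7
[y, o, o, y, j] 3 distinct, len 5
[y, j, u] 3 distinct, len 3
Longest length with ≤3 distinct: 7.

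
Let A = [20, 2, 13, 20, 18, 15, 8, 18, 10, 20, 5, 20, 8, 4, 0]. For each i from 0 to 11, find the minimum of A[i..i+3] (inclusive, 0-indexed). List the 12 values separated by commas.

(20, 2, 13, 20) → min 2
(2, 13, 20, 18) → min 2
(13, 20, 18, 15) → min 13
(20, 18, 15, 8) → min 8
(18, 15, 8, 18) → min 8
(15, 8, 18, 10) → min 8
(8, 18, 10, 20) → min 8
(18, 10, 20, 5) → min 5
(10, 20, 5, 20) → min 5
(20, 5, 20, 8) → min 5
(5, 20, 8, 4) → min 4
(20, 8, 4, 0) → min 0

2, 2, 13, 8, 8, 8, 8, 5, 5, 5, 4, 0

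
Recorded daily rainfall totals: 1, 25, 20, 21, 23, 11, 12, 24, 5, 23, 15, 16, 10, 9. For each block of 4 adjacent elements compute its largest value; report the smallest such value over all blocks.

16

(1, 25, 20, 21) → max 25
(25, 20, 21, 23) → max 25
(20, 21, 23, 11) → max 23
(21, 23, 11, 12) → max 23
(23, 11, 12, 24) → max 24
(11, 12, 24, 5) → max 24
(12, 24, 5, 23) → max 24
(24, 5, 23, 15) → max 24
(5, 23, 15, 16) → max 23
(23, 15, 16, 10) → max 23
(15, 16, 10, 9) → max 16
Smallest of these is 16.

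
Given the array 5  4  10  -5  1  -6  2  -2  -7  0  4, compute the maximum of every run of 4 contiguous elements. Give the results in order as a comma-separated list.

10, 10, 10, 2, 2, 2, 2, 4

(5, 4, 10, -5) → max 10
(4, 10, -5, 1) → max 10
(10, -5, 1, -6) → max 10
(-5, 1, -6, 2) → max 2
(1, -6, 2, -2) → max 2
(-6, 2, -2, -7) → max 2
(2, -2, -7, 0) → max 2
(-2, -7, 0, 4) → max 4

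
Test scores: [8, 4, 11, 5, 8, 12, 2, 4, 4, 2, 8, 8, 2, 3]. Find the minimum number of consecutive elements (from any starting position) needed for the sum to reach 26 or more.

4

Extend right; whenever the sum reaches 26, record the length and shrink from the left:
add 8: running sum 8 < 26
add 4: running sum 12 < 26
add 11: running sum 23 < 26
add 5: shortest ending here [8, 4, 11, 5] sum 28, len 4
add 8: shortest ending here [4, 11, 5, 8] sum 28, len 4
add 12: shortest ending here [11, 5, 8, 12] sum 36, len 4
add 2: shortest ending here [5, 8, 12, 2] sum 27, len 4
add 4: shortest ending here [8, 12, 2, 4] sum 26, len 4
add 4: shortest ending here [8, 12, 2, 4, 4] sum 30, len 5
add 2: shortest ending here [8, 12, 2, 4, 4, 2] sum 32, len 6
add 8: shortest ending here [12, 2, 4, 4, 2, 8] sum 32, len 6
add 8: shortest ending here [4, 4, 2, 8, 8] sum 26, len 5
add 2: shortest ending here [4, 4, 2, 8, 8, 2] sum 28, len 6
add 3: shortest ending here [4, 2, 8, 8, 2, 3] sum 27, len 6
Shortest qualifying length: 4.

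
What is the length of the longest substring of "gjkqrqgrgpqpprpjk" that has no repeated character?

5

[g] len 1
[g, j] len 2
[g, j, k] len 3
[g, j, k, q] len 4
[g, j, k, q, r] len 5
[r, q] len 2
[r, q, g] len 3
[q, g, r] len 3
[r, g] len 2
[r, g, p] len 3
[r, g, p, q] len 4
[q, p] len 2
[p] len 1
[p, r] len 2
[r, p] len 2
[r, p, j] len 3
[r, p, j, k] len 4
Longest all-distinct length: 5.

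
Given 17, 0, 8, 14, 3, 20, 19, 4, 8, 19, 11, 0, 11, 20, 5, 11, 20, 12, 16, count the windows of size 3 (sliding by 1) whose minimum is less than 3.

5

[17, 0, 8] → min 0  < 3 ✓
[0, 8, 14] → min 0  < 3 ✓
[8, 14, 3] → min 3
[14, 3, 20] → min 3
[3, 20, 19] → min 3
[20, 19, 4] → min 4
[19, 4, 8] → min 4
[4, 8, 19] → min 4
[8, 19, 11] → min 8
[19, 11, 0] → min 0  < 3 ✓
[11, 0, 11] → min 0  < 3 ✓
[0, 11, 20] → min 0  < 3 ✓
[11, 20, 5] → min 5
[20, 5, 11] → min 5
[5, 11, 20] → min 5
[11, 20, 12] → min 11
[20, 12, 16] → min 12
5 windows satisfy the condition.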